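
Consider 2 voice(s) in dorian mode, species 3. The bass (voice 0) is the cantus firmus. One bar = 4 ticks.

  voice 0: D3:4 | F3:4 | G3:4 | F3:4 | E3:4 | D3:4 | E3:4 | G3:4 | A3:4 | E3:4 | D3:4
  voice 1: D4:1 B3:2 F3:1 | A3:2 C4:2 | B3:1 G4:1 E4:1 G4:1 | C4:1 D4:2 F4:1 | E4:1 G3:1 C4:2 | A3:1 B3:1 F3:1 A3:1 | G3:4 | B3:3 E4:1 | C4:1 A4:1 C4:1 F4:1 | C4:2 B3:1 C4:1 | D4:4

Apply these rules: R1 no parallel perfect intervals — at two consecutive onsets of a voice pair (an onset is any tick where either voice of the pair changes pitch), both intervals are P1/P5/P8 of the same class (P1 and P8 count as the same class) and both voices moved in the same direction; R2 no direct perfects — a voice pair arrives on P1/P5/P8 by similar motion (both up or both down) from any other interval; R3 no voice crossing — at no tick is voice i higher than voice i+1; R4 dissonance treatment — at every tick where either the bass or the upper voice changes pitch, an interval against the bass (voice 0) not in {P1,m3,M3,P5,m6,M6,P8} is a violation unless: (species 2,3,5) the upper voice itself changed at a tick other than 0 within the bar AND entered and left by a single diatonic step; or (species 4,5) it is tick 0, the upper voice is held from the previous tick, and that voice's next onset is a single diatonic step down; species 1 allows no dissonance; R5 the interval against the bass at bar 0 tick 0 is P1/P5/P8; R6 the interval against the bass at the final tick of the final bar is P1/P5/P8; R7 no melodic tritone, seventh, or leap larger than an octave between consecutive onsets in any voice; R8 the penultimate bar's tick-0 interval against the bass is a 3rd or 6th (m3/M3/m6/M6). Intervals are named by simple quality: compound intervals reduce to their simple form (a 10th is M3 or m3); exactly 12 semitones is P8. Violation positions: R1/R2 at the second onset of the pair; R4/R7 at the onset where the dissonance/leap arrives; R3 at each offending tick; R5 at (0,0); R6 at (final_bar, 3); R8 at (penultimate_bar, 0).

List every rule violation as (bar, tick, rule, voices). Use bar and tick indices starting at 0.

bar 0: v0=D3 v1=D4 downbeat P8
bar 1: v0=F3 v1=A3 downbeat M3
bar 2: v0=G3 v1=B3 downbeat M3
bar 3: v0=F3 v1=C4 downbeat P5
bar 4: v0=E3 v1=E4 downbeat P8
bar 5: v0=D3 v1=A3 downbeat P5
bar 6: v0=E3 v1=G3 downbeat m3
bar 7: v0=G3 v1=B3 downbeat M3
bar 8: v0=A3 v1=C4 downbeat m3
bar 9: v0=E3 v1=C4 downbeat m6
bar 10: v0=D3 v1=D4 downbeat P8
  -> R7 @ bar 0 tick 3 v(1,): B3->F3 leap 6st
  -> R2 @ bar 3 tick 0 v(0, 1): G3/G4 P8 -> F3/C4 P5 similar
  -> R1 @ bar 4 tick 0 v(0, 1): F3/F4 P8 -> E3/E4 P8 similar
  -> R2 @ bar 5 tick 0 v(0, 1): E3/C4 m6 -> D3/A3 P5 similar
  -> R7 @ bar 5 tick 2 v(1,): B3->F3 leap 6st

(0, 3, R7, (1,))
(3, 0, R2, (0, 1))
(4, 0, R1, (0, 1))
(5, 0, R2, (0, 1))
(5, 2, R7, (1,))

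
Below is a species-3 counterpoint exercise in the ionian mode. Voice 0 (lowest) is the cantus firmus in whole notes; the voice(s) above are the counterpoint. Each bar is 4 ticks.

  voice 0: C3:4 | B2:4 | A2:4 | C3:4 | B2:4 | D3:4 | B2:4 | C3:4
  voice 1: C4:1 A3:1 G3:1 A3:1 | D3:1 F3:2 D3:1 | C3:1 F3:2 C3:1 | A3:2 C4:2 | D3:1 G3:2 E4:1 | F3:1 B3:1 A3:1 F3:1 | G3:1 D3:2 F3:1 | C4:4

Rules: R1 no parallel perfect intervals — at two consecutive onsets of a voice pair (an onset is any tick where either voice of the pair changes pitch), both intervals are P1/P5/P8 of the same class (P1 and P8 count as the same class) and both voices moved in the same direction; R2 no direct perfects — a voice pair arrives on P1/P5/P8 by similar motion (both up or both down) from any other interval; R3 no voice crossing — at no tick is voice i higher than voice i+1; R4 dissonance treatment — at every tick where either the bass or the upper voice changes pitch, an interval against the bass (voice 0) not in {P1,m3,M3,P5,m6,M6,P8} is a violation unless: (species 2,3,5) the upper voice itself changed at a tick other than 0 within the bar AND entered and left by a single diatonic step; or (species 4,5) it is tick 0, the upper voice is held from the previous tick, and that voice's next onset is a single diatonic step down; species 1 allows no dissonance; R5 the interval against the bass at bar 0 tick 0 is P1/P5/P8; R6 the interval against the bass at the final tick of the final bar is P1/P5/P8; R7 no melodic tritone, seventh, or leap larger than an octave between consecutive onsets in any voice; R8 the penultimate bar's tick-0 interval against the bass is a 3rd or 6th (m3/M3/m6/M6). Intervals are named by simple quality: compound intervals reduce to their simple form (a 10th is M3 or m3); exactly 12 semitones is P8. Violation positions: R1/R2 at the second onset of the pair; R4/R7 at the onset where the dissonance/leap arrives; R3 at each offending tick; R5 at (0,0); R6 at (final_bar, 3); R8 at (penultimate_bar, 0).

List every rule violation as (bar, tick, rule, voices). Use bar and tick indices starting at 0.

(1, 1, R4, (0, 1))
(4, 0, R7, (1,))
(4, 3, R4, (0, 1))
(5, 0, R7, (1,))
(5, 1, R7, (1,))
(6, 3, R4, (0, 1))
(7, 0, R2, (0, 1))

bar 0: v0=C3 v1=C4 downbeat P8
bar 1: v0=B2 v1=D3 downbeat m3
bar 2: v0=A2 v1=C3 downbeat m3
bar 3: v0=C3 v1=A3 downbeat M6
bar 4: v0=B2 v1=D3 downbeat m3
bar 5: v0=D3 v1=F3 downbeat m3
bar 6: v0=B2 v1=G3 downbeat m6
bar 7: v0=C3 v1=C4 downbeat P8
  -> R4 @ bar 1 tick 1 v(0, 1): B2/F3 TT untreated
  -> R7 @ bar 4 tick 0 v(1,): C4->D3 leap 10st
  -> R4 @ bar 4 tick 3 v(0, 1): B2/E4 P4 untreated
  -> R7 @ bar 5 tick 0 v(1,): E4->F3 leap 11st
  -> R7 @ bar 5 tick 1 v(1,): F3->B3 leap 6st
  -> R4 @ bar 6 tick 3 v(0, 1): B2/F3 TT untreated
  -> R2 @ bar 7 tick 0 v(0, 1): B2/F3 TT -> C3/C4 P8 similar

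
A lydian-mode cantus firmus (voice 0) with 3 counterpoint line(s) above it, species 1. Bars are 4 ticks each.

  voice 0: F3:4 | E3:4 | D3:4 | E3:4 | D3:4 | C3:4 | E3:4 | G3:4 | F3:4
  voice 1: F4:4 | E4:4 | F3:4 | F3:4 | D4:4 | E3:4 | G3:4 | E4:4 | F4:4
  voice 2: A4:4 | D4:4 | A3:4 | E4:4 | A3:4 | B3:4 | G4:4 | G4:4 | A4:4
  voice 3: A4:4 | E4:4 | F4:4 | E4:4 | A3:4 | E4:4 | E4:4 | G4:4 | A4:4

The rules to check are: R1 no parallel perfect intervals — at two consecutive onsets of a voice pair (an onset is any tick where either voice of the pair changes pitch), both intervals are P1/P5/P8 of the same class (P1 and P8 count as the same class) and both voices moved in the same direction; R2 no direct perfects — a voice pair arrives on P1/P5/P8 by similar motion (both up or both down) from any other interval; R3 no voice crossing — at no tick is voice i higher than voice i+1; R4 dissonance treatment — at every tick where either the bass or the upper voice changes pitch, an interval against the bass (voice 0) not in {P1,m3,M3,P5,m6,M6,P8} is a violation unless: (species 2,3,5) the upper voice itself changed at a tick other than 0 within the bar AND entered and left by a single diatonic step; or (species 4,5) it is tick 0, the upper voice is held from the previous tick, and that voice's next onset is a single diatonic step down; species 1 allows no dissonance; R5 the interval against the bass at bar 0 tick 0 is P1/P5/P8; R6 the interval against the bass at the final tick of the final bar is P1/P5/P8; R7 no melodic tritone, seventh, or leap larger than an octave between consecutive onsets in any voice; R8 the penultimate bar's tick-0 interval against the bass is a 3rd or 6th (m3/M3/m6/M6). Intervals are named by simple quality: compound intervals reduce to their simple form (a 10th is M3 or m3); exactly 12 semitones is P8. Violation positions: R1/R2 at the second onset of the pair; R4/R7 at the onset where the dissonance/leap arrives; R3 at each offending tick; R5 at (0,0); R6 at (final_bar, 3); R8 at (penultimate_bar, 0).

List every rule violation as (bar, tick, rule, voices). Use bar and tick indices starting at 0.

bar 0: v0=F3 v1=F4 v2=A4 v3=A4 downbeat M3
bar 1: v0=E3 v1=E4 v2=D4 v3=E4 downbeat P8
bar 2: v0=D3 v1=F3 v2=A3 v3=F4 downbeat m3
bar 3: v0=E3 v1=F3 v2=E4 v3=E4 downbeat P8
bar 4: v0=D3 v1=D4 v2=A3 v3=A3 downbeat P5
bar 5: v0=C3 v1=E3 v2=B3 v3=E4 downbeat M3
bar 6: v0=E3 v1=G3 v2=G4 v3=E4 downbeat P8
bar 7: v0=G3 v1=E4 v2=G4 v3=G4 downbeat P8
bar 8: v0=F3 v1=F4 v2=A4 v3=A4 downbeat M3
  -> R5 @ bar 0 tick 0 v(0, 2): opens on M3
  -> R5 @ bar 0 tick 0 v(0, 3): opens on M3
  -> R1 @ bar 1 tick 0 v(0, 1): F3/F4 P8 -> E3/E4 P8 similar
  -> R2 @ bar 1 tick 0 v(0, 3): F3/A4 M3 -> E3/E4 P8 similar
  -> R2 @ bar 1 tick 0 v(1, 3): F4/A4 M3 -> E4/E4 P1 similar
  -> R3 @ bar 1 tick 0 v(1, 2): E4 above D4
  -> R4 @ bar 1 tick 0 v(0, 2): E3/D4 m7 untreated
  -> R3 @ bar 1 tick 1 v(1, 2): E4 above D4
  -> R3 @ bar 1 tick 2 v(1, 2): E4 above D4
  -> R3 @ bar 1 tick 3 v(1, 2): E4 above D4
  -> R2 @ bar 2 tick 0 v(0, 2): E3/D4 m7 -> D3/A3 P5 similar
  -> R7 @ bar 2 tick 0 v(1,): E4->F3 leap 11st
  -> R2 @ bar 3 tick 0 v(0, 2): D3/A3 P5 -> E3/E4 P8 similar
  -> R4 @ bar 3 tick 0 v(0, 1): E3/F3 m2 untreated
  -> R1 @ bar 4 tick 0 v(2, 3): E4/E4 P1 -> A3/A3 P1 similar
  -> R2 @ bar 4 tick 0 v(0, 2): E3/E4 P8 -> D3/A3 P5 similar
  -> R2 @ bar 4 tick 0 v(0, 3): E3/E4 P8 -> D3/A3 P5 similar
  -> R3 @ bar 4 tick 0 v(1, 2): D4 above A3
  -> R3 @ bar 4 tick 1 v(1, 2): D4 above A3
  -> R3 @ bar 4 tick 2 v(1, 2): D4 above A3
  -> R3 @ bar 4 tick 3 v(1, 2): D4 above A3
  -> R4 @ bar 5 tick 0 v(0, 2): C3/B3 M7 untreated
  -> R7 @ bar 5 tick 0 v(1,): D4->E3 leap 10st
  -> R2 @ bar 6 tick 0 v(1, 2): E3/B3 P5 -> G3/G4 P8 similar
  -> R3 @ bar 6 tick 0 v(2, 3): G4 above E4
  -> R3 @ bar 6 tick 1 v(2, 3): G4 above E4
  -> R3 @ bar 6 tick 2 v(2, 3): G4 above E4
  -> R3 @ bar 6 tick 3 v(2, 3): G4 above E4
  -> R1 @ bar 7 tick 0 v(0, 3): E3/E4 P8 -> G3/G4 P8 similar
  -> R8 @ bar 7 tick 0 v(0, 2): penult P8 not 3rd/6th
  -> R8 @ bar 7 tick 0 v(0, 3): penult P8 not 3rd/6th
  -> R1 @ bar 8 tick 0 v(2, 3): G4/G4 P1 -> A4/A4 P1 similar
  -> R6 @ bar 8 tick 3 v(0, 2): closes on M3
  -> R6 @ bar 8 tick 3 v(0, 3): closes on M3

(0, 0, R5, (0, 2))
(0, 0, R5, (0, 3))
(1, 0, R1, (0, 1))
(1, 0, R2, (0, 3))
(1, 0, R2, (1, 3))
(1, 0, R3, (1, 2))
(1, 0, R4, (0, 2))
(1, 1, R3, (1, 2))
(1, 2, R3, (1, 2))
(1, 3, R3, (1, 2))
(2, 0, R2, (0, 2))
(2, 0, R7, (1,))
(3, 0, R2, (0, 2))
(3, 0, R4, (0, 1))
(4, 0, R1, (2, 3))
(4, 0, R2, (0, 2))
(4, 0, R2, (0, 3))
(4, 0, R3, (1, 2))
(4, 1, R3, (1, 2))
(4, 2, R3, (1, 2))
(4, 3, R3, (1, 2))
(5, 0, R4, (0, 2))
(5, 0, R7, (1,))
(6, 0, R2, (1, 2))
(6, 0, R3, (2, 3))
(6, 1, R3, (2, 3))
(6, 2, R3, (2, 3))
(6, 3, R3, (2, 3))
(7, 0, R1, (0, 3))
(7, 0, R8, (0, 2))
(7, 0, R8, (0, 3))
(8, 0, R1, (2, 3))
(8, 3, R6, (0, 2))
(8, 3, R6, (0, 3))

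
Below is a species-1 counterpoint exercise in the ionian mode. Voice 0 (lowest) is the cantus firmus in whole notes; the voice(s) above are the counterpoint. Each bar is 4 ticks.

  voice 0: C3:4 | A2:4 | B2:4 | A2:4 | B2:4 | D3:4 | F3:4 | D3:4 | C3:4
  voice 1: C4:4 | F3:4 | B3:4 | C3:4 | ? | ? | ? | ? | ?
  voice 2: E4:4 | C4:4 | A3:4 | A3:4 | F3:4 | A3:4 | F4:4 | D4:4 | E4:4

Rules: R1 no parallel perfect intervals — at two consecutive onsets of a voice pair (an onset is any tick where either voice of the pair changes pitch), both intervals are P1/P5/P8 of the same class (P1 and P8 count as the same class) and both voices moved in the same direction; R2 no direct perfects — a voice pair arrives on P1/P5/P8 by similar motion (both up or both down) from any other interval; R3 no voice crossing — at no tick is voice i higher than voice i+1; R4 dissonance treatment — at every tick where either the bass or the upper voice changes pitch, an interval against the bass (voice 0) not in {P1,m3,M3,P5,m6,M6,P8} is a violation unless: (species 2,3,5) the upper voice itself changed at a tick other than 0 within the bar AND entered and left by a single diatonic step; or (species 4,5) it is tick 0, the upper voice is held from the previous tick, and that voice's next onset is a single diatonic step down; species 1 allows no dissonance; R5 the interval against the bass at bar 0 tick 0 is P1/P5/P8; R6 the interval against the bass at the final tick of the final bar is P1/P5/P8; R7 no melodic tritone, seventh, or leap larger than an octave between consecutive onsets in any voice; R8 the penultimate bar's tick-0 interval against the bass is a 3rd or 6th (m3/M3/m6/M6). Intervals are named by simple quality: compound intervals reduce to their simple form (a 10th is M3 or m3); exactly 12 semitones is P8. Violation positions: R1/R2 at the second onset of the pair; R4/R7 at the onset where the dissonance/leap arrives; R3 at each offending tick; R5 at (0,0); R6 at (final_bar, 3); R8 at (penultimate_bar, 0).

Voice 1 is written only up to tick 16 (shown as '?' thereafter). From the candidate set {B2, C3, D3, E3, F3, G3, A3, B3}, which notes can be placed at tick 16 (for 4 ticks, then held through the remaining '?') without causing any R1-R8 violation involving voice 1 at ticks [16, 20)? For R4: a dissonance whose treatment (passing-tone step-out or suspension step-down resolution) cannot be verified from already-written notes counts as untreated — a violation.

{B2, D3}

B2: legal
C3: violates R4
D3: legal
E3: violates R4
F3: violates R4
G3: violates R3
A3: violates R3,R4
B3: violates R2,R3,R7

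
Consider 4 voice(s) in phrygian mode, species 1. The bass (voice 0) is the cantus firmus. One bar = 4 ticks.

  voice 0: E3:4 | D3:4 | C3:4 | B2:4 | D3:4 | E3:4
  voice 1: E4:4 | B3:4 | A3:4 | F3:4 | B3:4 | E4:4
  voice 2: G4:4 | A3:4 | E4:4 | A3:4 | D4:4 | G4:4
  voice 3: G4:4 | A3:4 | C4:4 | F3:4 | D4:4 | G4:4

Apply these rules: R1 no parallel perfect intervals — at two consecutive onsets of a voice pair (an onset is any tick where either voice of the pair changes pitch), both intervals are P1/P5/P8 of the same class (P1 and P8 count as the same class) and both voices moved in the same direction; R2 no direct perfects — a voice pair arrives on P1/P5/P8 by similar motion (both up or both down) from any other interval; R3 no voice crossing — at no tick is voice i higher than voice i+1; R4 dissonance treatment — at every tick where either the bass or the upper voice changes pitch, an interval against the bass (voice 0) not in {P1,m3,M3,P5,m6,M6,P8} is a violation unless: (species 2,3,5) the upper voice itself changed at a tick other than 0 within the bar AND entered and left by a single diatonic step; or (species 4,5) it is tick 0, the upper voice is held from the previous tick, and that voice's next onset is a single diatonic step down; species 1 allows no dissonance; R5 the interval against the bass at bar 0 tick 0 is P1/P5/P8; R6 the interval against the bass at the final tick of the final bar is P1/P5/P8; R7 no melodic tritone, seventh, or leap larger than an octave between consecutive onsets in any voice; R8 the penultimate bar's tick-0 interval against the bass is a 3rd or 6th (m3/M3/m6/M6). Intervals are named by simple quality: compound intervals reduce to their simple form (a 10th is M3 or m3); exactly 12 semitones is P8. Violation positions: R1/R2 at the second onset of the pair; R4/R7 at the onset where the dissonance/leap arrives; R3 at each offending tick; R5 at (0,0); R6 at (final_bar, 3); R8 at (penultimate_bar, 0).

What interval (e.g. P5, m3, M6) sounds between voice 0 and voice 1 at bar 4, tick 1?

voice 0=D3 voice 1=B3 -> M6

M6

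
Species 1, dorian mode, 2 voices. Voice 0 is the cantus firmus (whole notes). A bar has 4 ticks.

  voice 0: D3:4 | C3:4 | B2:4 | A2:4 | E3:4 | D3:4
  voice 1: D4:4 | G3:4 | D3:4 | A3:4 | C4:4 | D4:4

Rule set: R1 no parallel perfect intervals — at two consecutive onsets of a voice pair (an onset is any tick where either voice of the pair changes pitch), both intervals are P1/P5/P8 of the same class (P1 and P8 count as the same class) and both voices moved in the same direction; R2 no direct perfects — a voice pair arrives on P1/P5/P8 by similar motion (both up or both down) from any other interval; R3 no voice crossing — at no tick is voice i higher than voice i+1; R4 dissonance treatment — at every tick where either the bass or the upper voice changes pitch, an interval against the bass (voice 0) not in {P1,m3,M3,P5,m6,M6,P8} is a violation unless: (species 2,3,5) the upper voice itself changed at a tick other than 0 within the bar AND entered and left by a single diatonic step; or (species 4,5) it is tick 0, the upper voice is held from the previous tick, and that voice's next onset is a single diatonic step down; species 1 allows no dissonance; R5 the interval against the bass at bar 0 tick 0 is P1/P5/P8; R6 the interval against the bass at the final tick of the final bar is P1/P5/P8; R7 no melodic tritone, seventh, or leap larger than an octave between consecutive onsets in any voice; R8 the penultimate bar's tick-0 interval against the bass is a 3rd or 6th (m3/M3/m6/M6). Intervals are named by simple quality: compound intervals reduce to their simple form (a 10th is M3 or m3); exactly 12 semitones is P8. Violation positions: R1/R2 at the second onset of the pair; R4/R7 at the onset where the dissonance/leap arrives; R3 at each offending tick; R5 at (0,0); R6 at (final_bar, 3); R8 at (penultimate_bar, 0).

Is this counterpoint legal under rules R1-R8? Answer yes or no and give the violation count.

bar 0: v0=D3 v1=D4 (P8)
bar 1: v0=C3 v1=G3 (P5)
bar 2: v0=B2 v1=D3 (m3)
bar 3: v0=A2 v1=A3 (P8)
bar 4: v0=E3 v1=C4 (m6)
bar 5: v0=D3 v1=D4 (P8)
  R2 @ bar1.0: D3/D4 P8 -> C3/G3 P5 similar

No (1 violations)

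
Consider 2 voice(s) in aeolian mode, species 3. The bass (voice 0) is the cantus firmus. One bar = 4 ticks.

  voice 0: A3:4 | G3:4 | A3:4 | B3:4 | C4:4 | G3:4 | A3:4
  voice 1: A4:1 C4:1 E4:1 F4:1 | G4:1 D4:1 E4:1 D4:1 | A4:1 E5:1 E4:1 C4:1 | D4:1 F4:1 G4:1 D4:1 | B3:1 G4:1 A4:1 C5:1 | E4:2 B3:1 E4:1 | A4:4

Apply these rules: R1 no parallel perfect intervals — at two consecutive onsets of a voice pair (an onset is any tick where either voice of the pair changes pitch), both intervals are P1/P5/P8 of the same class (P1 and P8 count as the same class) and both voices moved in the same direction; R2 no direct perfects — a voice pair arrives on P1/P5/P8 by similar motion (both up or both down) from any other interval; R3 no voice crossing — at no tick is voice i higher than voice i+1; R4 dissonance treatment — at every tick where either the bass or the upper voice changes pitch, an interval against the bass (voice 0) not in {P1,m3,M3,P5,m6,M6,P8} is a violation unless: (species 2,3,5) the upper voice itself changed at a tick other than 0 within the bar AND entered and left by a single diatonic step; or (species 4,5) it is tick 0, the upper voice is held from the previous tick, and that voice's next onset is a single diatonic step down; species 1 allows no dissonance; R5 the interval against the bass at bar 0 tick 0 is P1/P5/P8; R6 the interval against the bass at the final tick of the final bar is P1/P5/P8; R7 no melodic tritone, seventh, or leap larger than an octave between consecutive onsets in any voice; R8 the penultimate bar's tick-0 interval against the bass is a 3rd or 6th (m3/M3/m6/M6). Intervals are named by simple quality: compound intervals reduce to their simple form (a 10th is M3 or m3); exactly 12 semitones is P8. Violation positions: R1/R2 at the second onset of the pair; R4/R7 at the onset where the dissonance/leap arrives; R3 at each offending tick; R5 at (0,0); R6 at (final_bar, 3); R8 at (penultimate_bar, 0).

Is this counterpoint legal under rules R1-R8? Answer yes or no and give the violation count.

bar 0: v0=A3 v1=A4 (P8)
bar 1: v0=G3 v1=G4 (P8)
bar 2: v0=A3 v1=A4 (P8)
bar 3: v0=B3 v1=D4 (m3)
bar 4: v0=C4 v1=B3 (m2)
bar 5: v0=G3 v1=E4 (M6)
bar 6: v0=A3 v1=A4 (P8)
  R2 @ bar2.0: G3/D4 P5 -> A3/A4 P8 similar
  R4 @ bar3.1: B3/F4 TT untreated
  R3 @ bar4.0: C4 above B3
  R4 @ bar4.0: C4/B3 m2 untreated
  R2 @ bar6.0: G3/E4 M6 -> A3/A4 P8 similar

No (5 violations)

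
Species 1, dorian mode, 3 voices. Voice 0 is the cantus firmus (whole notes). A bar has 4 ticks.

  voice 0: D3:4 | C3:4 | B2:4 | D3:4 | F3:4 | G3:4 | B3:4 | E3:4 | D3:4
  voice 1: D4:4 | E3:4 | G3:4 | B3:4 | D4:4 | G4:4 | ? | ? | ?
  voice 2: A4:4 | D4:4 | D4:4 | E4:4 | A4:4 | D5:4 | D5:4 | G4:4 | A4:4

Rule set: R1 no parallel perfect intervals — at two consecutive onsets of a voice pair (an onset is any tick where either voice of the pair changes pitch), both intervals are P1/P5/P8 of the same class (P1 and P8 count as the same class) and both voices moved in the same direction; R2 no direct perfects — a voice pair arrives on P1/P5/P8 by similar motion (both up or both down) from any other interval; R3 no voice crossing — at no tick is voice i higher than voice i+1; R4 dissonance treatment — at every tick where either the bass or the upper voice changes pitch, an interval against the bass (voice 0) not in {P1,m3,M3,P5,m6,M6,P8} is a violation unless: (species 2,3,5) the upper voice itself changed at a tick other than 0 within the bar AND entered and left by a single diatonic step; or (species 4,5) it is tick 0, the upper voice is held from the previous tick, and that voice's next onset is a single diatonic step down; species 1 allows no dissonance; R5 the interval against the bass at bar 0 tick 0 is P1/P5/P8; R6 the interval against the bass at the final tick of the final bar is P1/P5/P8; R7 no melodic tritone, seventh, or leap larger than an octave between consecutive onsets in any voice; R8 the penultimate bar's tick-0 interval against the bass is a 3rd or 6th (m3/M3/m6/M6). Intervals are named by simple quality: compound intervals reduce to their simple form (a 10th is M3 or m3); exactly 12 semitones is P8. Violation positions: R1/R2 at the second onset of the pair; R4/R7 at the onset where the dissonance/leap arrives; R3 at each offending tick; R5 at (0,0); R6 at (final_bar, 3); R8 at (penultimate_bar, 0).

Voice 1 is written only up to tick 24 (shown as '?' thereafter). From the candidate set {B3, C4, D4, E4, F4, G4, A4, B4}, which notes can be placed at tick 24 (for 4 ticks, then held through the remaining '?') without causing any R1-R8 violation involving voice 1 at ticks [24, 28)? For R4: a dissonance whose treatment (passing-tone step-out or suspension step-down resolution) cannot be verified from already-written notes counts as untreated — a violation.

B3: legal
C4: violates R4
D4: legal
E4: violates R4
F4: violates R4
G4: legal
A4: violates R4
B4: violates R1

{B3, D4, G4}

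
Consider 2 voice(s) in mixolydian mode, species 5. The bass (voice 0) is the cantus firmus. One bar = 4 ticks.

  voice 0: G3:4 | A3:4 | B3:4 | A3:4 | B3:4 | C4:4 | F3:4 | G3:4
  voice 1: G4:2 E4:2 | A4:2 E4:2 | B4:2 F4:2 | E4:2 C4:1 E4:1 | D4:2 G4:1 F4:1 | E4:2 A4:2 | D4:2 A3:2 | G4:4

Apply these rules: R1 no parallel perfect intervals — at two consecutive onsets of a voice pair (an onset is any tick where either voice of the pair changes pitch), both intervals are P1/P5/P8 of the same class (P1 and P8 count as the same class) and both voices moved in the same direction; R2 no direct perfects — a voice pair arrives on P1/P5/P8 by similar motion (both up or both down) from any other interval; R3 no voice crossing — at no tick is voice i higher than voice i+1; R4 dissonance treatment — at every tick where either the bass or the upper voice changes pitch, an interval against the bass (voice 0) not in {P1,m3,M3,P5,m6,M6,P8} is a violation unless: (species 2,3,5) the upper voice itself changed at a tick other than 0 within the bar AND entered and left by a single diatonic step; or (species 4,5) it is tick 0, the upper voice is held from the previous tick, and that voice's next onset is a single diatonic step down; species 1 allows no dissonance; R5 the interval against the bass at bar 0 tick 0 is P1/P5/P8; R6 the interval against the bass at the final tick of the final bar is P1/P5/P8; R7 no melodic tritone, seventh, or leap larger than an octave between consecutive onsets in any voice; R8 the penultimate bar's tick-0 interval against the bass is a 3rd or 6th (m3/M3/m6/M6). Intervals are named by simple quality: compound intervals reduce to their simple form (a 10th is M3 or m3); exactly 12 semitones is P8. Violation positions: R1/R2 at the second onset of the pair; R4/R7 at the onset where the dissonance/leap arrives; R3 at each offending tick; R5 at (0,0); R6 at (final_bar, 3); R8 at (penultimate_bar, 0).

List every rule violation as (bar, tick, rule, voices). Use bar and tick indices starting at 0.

bar 0: v0=G3 v1=G4 downbeat P8
bar 1: v0=A3 v1=A4 downbeat P8
bar 2: v0=B3 v1=B4 downbeat P8
bar 3: v0=A3 v1=E4 downbeat P5
bar 4: v0=B3 v1=D4 downbeat m3
bar 5: v0=C4 v1=E4 downbeat M3
bar 6: v0=F3 v1=D4 downbeat M6
bar 7: v0=G3 v1=G4 downbeat P8
  -> R2 @ bar 1 tick 0 v(0, 1): G3/E4 M6 -> A3/A4 P8 similar
  -> R2 @ bar 2 tick 0 v(0, 1): A3/E4 P5 -> B3/B4 P8 similar
  -> R4 @ bar 2 tick 2 v(0, 1): B3/F4 TT untreated
  -> R7 @ bar 2 tick 2 v(1,): B4->F4 leap 6st
  -> R2 @ bar 3 tick 0 v(0, 1): B3/F4 TT -> A3/E4 P5 similar
  -> R2 @ bar 7 tick 0 v(0, 1): F3/A3 M3 -> G3/G4 P8 similar
  -> R7 @ bar 7 tick 0 v(1,): A3->G4 leap 10st

(1, 0, R2, (0, 1))
(2, 0, R2, (0, 1))
(2, 2, R4, (0, 1))
(2, 2, R7, (1,))
(3, 0, R2, (0, 1))
(7, 0, R2, (0, 1))
(7, 0, R7, (1,))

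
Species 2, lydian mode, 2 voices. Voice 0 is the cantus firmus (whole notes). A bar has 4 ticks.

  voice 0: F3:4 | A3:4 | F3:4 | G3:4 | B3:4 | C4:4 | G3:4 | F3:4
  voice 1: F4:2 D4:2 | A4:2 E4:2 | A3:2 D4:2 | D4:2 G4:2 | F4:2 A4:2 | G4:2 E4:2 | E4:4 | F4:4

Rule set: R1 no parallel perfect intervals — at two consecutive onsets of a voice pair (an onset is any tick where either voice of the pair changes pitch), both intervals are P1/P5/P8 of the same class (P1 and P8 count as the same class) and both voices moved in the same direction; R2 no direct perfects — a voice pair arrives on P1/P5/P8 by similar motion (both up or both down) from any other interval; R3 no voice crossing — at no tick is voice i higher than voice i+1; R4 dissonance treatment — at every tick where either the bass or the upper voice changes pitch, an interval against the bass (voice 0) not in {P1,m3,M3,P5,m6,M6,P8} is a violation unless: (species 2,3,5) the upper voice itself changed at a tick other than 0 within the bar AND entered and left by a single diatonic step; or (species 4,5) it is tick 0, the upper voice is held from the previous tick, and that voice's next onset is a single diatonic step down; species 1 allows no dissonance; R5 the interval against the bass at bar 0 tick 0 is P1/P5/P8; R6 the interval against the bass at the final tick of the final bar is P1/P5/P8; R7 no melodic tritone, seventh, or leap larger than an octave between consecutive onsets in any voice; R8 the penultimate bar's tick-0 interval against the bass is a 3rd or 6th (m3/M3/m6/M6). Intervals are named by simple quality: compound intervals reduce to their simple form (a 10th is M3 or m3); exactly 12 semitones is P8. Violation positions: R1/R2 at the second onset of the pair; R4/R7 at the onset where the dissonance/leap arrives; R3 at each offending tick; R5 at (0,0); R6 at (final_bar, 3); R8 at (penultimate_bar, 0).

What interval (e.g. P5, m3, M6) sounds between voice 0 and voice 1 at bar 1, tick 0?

voice 0=A3 voice 1=A4 -> P8

P8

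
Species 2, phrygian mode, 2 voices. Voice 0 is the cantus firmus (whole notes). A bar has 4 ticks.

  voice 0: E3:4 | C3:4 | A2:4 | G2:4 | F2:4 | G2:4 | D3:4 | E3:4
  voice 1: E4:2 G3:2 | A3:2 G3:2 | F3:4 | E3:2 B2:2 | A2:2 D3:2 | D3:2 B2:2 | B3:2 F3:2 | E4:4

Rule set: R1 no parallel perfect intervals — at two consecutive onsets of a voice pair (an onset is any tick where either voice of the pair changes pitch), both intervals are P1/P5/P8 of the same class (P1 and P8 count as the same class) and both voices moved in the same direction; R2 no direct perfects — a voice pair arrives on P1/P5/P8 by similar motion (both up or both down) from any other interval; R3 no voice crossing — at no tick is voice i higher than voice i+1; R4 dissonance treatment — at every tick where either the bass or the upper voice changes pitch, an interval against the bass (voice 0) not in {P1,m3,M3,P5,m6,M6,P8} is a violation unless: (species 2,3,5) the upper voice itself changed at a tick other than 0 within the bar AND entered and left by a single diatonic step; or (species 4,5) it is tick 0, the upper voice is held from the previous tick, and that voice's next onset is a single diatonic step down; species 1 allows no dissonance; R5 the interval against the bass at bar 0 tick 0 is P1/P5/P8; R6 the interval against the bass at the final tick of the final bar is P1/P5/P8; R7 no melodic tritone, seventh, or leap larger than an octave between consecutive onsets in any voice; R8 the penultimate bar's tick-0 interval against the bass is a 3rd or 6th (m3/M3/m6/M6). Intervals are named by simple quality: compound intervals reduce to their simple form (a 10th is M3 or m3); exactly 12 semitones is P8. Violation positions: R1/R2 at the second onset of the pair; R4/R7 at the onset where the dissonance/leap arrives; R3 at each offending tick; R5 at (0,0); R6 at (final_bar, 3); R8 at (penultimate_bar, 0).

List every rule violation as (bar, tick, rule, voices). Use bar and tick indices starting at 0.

bar 0: v0=E3 v1=E4 downbeat P8
bar 1: v0=C3 v1=A3 downbeat M6
bar 2: v0=A2 v1=F3 downbeat m6
bar 3: v0=G2 v1=E3 downbeat M6
bar 4: v0=F2 v1=A2 downbeat M3
bar 5: v0=G2 v1=D3 downbeat P5
bar 6: v0=D3 v1=B3 downbeat M6
bar 7: v0=E3 v1=E4 downbeat P8
  -> R7 @ bar 6 tick 2 v(1,): B3->F3 leap 6st
  -> R2 @ bar 7 tick 0 v(0, 1): D3/F3 m3 -> E3/E4 P8 similar
  -> R7 @ bar 7 tick 0 v(1,): F3->E4 leap 11st

(6, 2, R7, (1,))
(7, 0, R2, (0, 1))
(7, 0, R7, (1,))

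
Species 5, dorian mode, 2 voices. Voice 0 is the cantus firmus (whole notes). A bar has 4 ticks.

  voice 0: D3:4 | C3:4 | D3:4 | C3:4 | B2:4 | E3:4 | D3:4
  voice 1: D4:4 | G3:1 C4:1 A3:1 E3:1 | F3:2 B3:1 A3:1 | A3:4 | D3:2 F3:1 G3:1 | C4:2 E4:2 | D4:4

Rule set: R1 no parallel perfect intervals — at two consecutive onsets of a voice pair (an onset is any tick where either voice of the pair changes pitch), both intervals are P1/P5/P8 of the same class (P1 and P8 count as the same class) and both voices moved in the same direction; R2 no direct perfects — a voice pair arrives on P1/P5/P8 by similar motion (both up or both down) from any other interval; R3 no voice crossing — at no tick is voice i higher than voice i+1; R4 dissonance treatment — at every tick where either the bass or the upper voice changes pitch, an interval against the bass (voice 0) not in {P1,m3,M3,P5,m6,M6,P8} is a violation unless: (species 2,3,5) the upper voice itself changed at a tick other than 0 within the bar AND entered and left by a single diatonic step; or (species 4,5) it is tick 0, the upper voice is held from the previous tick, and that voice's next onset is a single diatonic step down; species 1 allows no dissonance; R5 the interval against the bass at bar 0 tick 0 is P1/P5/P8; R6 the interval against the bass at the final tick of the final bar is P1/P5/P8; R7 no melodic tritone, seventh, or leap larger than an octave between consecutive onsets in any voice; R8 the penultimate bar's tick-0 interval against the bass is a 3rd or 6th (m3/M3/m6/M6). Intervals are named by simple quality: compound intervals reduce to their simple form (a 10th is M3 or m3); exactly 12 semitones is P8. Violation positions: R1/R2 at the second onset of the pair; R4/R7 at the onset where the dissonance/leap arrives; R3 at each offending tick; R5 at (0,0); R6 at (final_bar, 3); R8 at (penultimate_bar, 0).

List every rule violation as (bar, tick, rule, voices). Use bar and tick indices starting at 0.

bar 0: v0=D3 v1=D4 downbeat P8
bar 1: v0=C3 v1=G3 downbeat P5
bar 2: v0=D3 v1=F3 downbeat m3
bar 3: v0=C3 v1=A3 downbeat M6
bar 4: v0=B2 v1=D3 downbeat m3
bar 5: v0=E3 v1=C4 downbeat m6
bar 6: v0=D3 v1=D4 downbeat P8
  -> R2 @ bar 1 tick 0 v(0, 1): D3/D4 P8 -> C3/G3 P5 similar
  -> R7 @ bar 2 tick 2 v(1,): F3->B3 leap 6st
  -> R4 @ bar 4 tick 2 v(0, 1): B2/F3 TT untreated
  -> R1 @ bar 6 tick 0 v(0, 1): E3/E4 P8 -> D3/D4 P8 similar

(1, 0, R2, (0, 1))
(2, 2, R7, (1,))
(4, 2, R4, (0, 1))
(6, 0, R1, (0, 1))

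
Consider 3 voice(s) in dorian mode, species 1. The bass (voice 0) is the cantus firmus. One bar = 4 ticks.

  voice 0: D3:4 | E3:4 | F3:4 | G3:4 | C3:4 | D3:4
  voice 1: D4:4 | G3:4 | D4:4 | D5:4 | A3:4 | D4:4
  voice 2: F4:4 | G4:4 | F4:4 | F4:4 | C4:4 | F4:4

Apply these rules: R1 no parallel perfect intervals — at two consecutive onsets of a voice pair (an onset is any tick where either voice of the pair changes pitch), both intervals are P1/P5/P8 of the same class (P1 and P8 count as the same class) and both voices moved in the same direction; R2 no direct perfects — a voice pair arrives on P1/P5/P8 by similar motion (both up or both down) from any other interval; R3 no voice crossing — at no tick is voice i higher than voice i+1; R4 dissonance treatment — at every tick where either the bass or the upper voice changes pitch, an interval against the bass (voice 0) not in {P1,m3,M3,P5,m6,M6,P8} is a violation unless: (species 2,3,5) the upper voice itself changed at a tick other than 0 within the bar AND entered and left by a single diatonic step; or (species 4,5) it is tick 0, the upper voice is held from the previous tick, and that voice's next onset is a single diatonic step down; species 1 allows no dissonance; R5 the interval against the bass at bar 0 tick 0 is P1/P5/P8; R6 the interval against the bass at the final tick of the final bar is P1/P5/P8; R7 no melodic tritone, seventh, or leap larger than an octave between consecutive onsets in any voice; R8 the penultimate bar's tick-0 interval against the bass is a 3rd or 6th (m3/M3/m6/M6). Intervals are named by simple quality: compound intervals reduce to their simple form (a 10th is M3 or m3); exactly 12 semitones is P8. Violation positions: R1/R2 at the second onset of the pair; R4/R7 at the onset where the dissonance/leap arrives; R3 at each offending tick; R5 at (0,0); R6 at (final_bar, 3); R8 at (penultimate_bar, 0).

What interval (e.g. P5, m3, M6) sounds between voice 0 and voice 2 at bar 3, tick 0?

voice 0=G3 voice 2=F4 -> m7

m7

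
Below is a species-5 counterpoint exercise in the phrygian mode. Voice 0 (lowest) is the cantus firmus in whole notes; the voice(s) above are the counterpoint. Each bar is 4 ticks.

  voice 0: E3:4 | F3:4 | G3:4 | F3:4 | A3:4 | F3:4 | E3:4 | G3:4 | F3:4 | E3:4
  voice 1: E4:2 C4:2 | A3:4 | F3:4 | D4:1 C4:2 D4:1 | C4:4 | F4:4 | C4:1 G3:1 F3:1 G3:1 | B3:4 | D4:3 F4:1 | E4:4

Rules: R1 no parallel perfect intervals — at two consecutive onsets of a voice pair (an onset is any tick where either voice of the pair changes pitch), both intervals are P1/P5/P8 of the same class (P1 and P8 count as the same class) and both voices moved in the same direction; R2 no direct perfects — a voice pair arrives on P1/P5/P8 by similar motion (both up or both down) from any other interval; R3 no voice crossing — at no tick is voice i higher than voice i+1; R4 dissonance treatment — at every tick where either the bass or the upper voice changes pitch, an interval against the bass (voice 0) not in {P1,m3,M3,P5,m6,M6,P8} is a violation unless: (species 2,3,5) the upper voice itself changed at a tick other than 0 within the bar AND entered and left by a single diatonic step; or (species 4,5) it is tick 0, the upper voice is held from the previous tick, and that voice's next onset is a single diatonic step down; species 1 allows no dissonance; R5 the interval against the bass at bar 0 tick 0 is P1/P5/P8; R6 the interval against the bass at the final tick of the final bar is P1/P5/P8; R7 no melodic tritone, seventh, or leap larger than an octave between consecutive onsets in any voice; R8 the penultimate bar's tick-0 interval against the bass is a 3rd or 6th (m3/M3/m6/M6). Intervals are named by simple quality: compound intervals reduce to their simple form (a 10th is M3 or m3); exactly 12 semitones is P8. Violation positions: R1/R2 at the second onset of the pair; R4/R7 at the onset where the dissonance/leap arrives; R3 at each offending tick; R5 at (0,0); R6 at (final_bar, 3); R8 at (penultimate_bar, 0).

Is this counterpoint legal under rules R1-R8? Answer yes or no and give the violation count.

bar 0: v0=E3 v1=E4 (P8)
bar 1: v0=F3 v1=A3 (M3)
bar 2: v0=G3 v1=F3 (M2)
bar 3: v0=F3 v1=D4 (M6)
bar 4: v0=A3 v1=C4 (m3)
bar 5: v0=F3 v1=F4 (P8)
bar 6: v0=E3 v1=C4 (m6)
bar 7: v0=G3 v1=B3 (M3)
bar 8: v0=F3 v1=D4 (M6)
bar 9: v0=E3 v1=E4 (P8)
  R3 @ bar2.0: G3 above F3
  R4 @ bar2.0: G3/F3 M2 untreated
  R3 @ bar2.1: G3 above F3
  R3 @ bar2.2: G3 above F3
  R3 @ bar2.3: G3 above F3
  R1 @ bar9.0: F3/F4 P8 -> E3/E4 P8 similar

No (6 violations)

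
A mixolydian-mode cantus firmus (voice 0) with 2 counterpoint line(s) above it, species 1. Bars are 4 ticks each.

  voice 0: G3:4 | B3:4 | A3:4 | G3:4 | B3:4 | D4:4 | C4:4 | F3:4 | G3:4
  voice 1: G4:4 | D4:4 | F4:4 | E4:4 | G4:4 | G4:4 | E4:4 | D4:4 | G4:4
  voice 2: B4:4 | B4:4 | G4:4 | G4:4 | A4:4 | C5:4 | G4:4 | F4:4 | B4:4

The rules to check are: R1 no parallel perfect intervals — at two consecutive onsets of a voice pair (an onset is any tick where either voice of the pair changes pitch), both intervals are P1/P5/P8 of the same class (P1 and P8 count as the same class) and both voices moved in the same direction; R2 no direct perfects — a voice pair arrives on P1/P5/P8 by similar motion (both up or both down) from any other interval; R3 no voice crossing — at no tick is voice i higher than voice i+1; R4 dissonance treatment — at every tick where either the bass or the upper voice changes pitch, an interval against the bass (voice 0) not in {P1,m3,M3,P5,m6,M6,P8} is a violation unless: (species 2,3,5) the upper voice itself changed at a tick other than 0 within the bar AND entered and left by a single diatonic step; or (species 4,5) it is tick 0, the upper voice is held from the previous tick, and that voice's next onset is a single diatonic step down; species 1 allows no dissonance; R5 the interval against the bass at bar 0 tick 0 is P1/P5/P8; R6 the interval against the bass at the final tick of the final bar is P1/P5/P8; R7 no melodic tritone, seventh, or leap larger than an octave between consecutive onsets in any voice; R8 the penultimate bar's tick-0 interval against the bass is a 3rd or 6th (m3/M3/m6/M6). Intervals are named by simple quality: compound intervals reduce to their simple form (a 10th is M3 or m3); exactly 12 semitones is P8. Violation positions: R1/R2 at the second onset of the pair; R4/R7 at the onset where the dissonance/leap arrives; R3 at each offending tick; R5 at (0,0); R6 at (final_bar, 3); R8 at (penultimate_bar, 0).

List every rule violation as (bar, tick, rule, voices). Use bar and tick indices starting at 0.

bar 0: v0=G3 v1=G4 v2=B4 downbeat M3
bar 1: v0=B3 v1=D4 v2=B4 downbeat P8
bar 2: v0=A3 v1=F4 v2=G4 downbeat m7
bar 3: v0=G3 v1=E4 v2=G4 downbeat P8
bar 4: v0=B3 v1=G4 v2=A4 downbeat m7
bar 5: v0=D4 v1=G4 v2=C5 downbeat m7
bar 6: v0=C4 v1=E4 v2=G4 downbeat P5
bar 7: v0=F3 v1=D4 v2=F4 downbeat P8
bar 8: v0=G3 v1=G4 v2=B4 downbeat M3
  -> R5 @ bar 0 tick 0 v(0, 2): opens on M3
  -> R4 @ bar 2 tick 0 v(0, 2): A3/G4 m7 untreated
  -> R4 @ bar 4 tick 0 v(0, 2): B3/A4 m7 untreated
  -> R4 @ bar 5 tick 0 v(0, 1): D4/G4 P4 untreated
  -> R4 @ bar 5 tick 0 v(0, 2): D4/C5 m7 untreated
  -> R2 @ bar 6 tick 0 v(0, 2): D4/C5 m7 -> C4/G4 P5 similar
  -> R2 @ bar 7 tick 0 v(0, 2): C4/G4 P5 -> F3/F4 P8 similar
  -> R8 @ bar 7 tick 0 v(0, 2): penult P8 not 3rd/6th
  -> R2 @ bar 8 tick 0 v(0, 1): F3/D4 M6 -> G3/G4 P8 similar
  -> R7 @ bar 8 tick 0 v(2,): F4->B4 leap 6st
  -> R6 @ bar 8 tick 3 v(0, 2): closes on M3

(0, 0, R5, (0, 2))
(2, 0, R4, (0, 2))
(4, 0, R4, (0, 2))
(5, 0, R4, (0, 1))
(5, 0, R4, (0, 2))
(6, 0, R2, (0, 2))
(7, 0, R2, (0, 2))
(7, 0, R8, (0, 2))
(8, 0, R2, (0, 1))
(8, 0, R7, (2,))
(8, 3, R6, (0, 2))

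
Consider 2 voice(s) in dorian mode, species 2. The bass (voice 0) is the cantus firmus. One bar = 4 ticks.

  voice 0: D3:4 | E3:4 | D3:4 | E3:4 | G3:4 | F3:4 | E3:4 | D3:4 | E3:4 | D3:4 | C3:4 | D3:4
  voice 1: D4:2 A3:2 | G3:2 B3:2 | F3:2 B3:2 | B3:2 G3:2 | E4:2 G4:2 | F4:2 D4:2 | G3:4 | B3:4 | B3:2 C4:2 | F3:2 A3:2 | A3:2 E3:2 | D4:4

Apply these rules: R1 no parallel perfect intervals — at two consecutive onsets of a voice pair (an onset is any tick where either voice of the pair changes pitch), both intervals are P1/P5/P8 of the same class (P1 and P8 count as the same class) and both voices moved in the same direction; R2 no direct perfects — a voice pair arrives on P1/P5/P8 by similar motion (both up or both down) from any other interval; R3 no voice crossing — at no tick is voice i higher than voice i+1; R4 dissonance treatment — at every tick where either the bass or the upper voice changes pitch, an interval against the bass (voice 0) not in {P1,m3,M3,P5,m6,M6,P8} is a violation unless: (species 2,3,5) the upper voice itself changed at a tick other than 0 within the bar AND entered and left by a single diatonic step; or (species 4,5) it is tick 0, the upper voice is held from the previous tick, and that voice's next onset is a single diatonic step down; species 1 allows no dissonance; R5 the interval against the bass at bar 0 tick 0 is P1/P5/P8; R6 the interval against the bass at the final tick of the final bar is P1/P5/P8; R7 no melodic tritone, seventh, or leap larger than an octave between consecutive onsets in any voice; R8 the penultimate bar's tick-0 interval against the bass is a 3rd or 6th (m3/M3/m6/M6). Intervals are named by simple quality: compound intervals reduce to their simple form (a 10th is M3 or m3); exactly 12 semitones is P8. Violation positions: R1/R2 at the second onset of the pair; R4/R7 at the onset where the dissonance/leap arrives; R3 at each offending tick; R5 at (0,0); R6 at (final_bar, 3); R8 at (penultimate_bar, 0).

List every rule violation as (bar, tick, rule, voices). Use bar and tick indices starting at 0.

(2, 0, R7, (1,))
(2, 2, R7, (1,))
(5, 0, R1, (0, 1))
(11, 0, R2, (0, 1))
(11, 0, R7, (1,))

bar 0: v0=D3 v1=D4 downbeat P8
bar 1: v0=E3 v1=G3 downbeat m3
bar 2: v0=D3 v1=F3 downbeat m3
bar 3: v0=E3 v1=B3 downbeat P5
bar 4: v0=G3 v1=E4 downbeat M6
bar 5: v0=F3 v1=F4 downbeat P8
bar 6: v0=E3 v1=G3 downbeat m3
bar 7: v0=D3 v1=B3 downbeat M6
bar 8: v0=E3 v1=B3 downbeat P5
bar 9: v0=D3 v1=F3 downbeat m3
bar 10: v0=C3 v1=A3 downbeat M6
bar 11: v0=D3 v1=D4 downbeat P8
  -> R7 @ bar 2 tick 0 v(1,): B3->F3 leap 6st
  -> R7 @ bar 2 tick 2 v(1,): F3->B3 leap 6st
  -> R1 @ bar 5 tick 0 v(0, 1): G3/G4 P8 -> F3/F4 P8 similar
  -> R2 @ bar 11 tick 0 v(0, 1): C3/E3 M3 -> D3/D4 P8 similar
  -> R7 @ bar 11 tick 0 v(1,): E3->D4 leap 10st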